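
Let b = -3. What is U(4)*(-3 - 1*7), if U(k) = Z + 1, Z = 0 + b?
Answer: 20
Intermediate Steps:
Z = -3 (Z = 0 - 3 = -3)
U(k) = -2 (U(k) = -3 + 1 = -2)
U(4)*(-3 - 1*7) = -2*(-3 - 1*7) = -2*(-3 - 7) = -2*(-10) = 20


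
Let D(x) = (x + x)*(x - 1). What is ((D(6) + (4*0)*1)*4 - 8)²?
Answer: 53824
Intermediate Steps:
D(x) = 2*x*(-1 + x) (D(x) = (2*x)*(-1 + x) = 2*x*(-1 + x))
((D(6) + (4*0)*1)*4 - 8)² = ((2*6*(-1 + 6) + (4*0)*1)*4 - 8)² = ((2*6*5 + 0*1)*4 - 8)² = ((60 + 0)*4 - 8)² = (60*4 - 8)² = (240 - 8)² = 232² = 53824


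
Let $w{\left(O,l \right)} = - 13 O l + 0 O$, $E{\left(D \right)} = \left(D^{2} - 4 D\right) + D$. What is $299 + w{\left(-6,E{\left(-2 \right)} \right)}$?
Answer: $1079$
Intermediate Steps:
$E{\left(D \right)} = D^{2} - 3 D$
$w{\left(O,l \right)} = - 13 O l$ ($w{\left(O,l \right)} = - 13 O l + 0 = - 13 O l$)
$299 + w{\left(-6,E{\left(-2 \right)} \right)} = 299 - - 78 \left(- 2 \left(-3 - 2\right)\right) = 299 - - 78 \left(\left(-2\right) \left(-5\right)\right) = 299 - \left(-78\right) 10 = 299 + 780 = 1079$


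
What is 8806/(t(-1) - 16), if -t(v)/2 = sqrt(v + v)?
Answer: -17612/33 + 4403*I*sqrt(2)/66 ≈ -533.7 + 94.345*I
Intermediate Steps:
t(v) = -2*sqrt(2)*sqrt(v) (t(v) = -2*sqrt(v + v) = -2*sqrt(2)*sqrt(v))
8806/(t(-1) - 16) = 8806/(-2*sqrt(2)*sqrt(-1) - 16) = 8806/(-2*sqrt(2)*I - 16) = 8806/(-2*I*sqrt(2) - 16) = 8806/(-16 - 2*I*sqrt(2))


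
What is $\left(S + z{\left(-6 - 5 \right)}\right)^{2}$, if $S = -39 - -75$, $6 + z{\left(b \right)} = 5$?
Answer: $1225$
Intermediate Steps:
$z{\left(b \right)} = -1$ ($z{\left(b \right)} = -6 + 5 = -1$)
$S = 36$ ($S = -39 + 75 = 36$)
$\left(S + z{\left(-6 - 5 \right)}\right)^{2} = \left(36 - 1\right)^{2} = 35^{2} = 1225$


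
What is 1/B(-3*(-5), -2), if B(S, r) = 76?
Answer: 1/76 ≈ 0.013158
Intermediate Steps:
1/B(-3*(-5), -2) = 1/76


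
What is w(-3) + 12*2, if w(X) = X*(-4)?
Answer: 36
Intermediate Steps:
w(X) = -4*X
w(-3) + 12*2 = -4*(-3) + 12*2 = 12 + 24 = 36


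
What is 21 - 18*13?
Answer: -213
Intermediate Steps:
21 - 18*13 = 21 - 9*26 = 21 - 234 = -213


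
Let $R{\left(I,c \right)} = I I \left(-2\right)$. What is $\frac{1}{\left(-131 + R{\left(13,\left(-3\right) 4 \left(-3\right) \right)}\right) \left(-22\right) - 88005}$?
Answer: $- \frac{1}{77687} \approx -1.2872 \cdot 10^{-5}$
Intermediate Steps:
$R{\left(I,c \right)} = - 2 I^{2}$ ($R{\left(I,c \right)} = I^{2} \left(-2\right) = - 2 I^{2}$)
$\frac{1}{\left(-131 + R{\left(13,\left(-3\right) 4 \left(-3\right) \right)}\right) \left(-22\right) - 88005} = \frac{1}{\left(-131 - 2 \cdot 13^{2}\right) \left(-22\right) - 88005} = \frac{1}{\left(-131 - 338\right) \left(-22\right) - 88005} = \frac{1}{\left(-469\right) \left(-22\right) - 88005} = \frac{1}{10318 - 88005} = \frac{1}{-77687} = - \frac{1}{77687}$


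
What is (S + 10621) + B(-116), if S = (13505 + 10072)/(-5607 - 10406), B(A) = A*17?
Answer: 138472860/16013 ≈ 8647.5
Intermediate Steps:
B(A) = 17*A
S = -23577/16013 (S = 23577/(-16013) = 23577*(-1/16013) = -23577/16013 ≈ -1.4724)
(S + 10621) + B(-116) = (-23577/16013 + 10621) + 17*(-116) = 170050496/16013 - 1972 = 138472860/16013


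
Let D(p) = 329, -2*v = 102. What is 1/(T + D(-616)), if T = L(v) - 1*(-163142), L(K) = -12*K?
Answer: 1/164083 ≈ 6.0945e-6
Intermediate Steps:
v = -51 (v = -½*102 = -51)
T = 163754 (T = -12*(-51) - 1*(-163142) = 612 + 163142 = 163754)
1/(T + D(-616)) = 1/(163754 + 329) = 1/164083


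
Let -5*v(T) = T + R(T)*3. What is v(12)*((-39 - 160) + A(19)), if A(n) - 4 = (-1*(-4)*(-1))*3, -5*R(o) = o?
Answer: 4968/25 ≈ 198.72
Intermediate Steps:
R(o) = -o/5
A(n) = -8 (A(n) = 4 + (-1*(-4)*(-1))*3 = 4 + (4*(-1))*3 = 4 - 4*3 = 4 - 12 = -8)
v(T) = -2*T/25 (v(T) = -(T - T/5*3)/5 = -(T - 3*T/5)/5 = -2*T/25)
v(12)*((-39 - 160) + A(19)) = (-2/25*12)*((-39 - 160) - 8) = -24*(-199 - 8)/25 = -24/25*(-207) = 4968/25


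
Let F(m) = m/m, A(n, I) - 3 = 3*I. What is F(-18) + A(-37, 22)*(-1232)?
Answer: -85007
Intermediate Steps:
A(n, I) = 3 + 3*I
F(m) = 1
F(-18) + A(-37, 22)*(-1232) = 1 + (3 + 3*22)*(-1232) = 1 + (3 + 66)*(-1232) = 1 + 69*(-1232) = 1 - 85008 = -85007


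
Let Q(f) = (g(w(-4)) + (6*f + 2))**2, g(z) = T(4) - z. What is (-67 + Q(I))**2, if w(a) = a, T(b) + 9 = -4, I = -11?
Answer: 27688644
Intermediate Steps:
T(b) = -13 (T(b) = -9 - 4 = -13)
g(z) = -13 - z
Q(f) = (-7 + 6*f)**2 (Q(f) = ((-13 - 1*(-4)) + (6*f + 2))**2 = ((-13 + 4) + (2 + 6*f))**2 = (-9 + (2 + 6*f))**2 = (-7 + 6*f)**2)
(-67 + Q(I))**2 = (-67 + (-7 + 6*(-11))**2)**2 = (-67 + (-7 - 66)**2)**2 = (-67 + (-73)**2)**2 = (-67 + 5329)**2 = 5262**2 = 27688644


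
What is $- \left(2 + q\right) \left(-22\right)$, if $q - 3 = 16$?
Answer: $462$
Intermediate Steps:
$q = 19$ ($q = 3 + 16 = 19$)
$- \left(2 + q\right) \left(-22\right) = - \left(2 + 19\right) \left(-22\right) = - 21 \left(-22\right) = \left(-1\right) \left(-462\right) = 462$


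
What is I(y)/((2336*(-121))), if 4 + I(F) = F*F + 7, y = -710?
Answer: -504103/282656 ≈ -1.7835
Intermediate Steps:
I(F) = 3 + F**2 (I(F) = -4 + (F*F + 7) = -4 + (F**2 + 7) = -4 + (7 + F**2) = 3 + F**2)
I(y)/((2336*(-121))) = (3 + (-710)**2)/((2336*(-121))) = (3 + 504100)/(-282656) = 504103*(-1/282656) = -504103/282656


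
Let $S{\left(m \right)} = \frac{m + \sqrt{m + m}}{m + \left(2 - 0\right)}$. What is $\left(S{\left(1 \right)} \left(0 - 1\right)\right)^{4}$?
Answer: $\frac{17}{81} + \frac{4 \sqrt{2}}{27} \approx 0.41939$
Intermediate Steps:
$S{\left(m \right)} = \frac{m + \sqrt{2} \sqrt{m}}{2 + m}$ ($S{\left(m \right)} = \frac{m + \sqrt{2 m}}{m + \left(2 + 0\right)} = \frac{m + \sqrt{2} \sqrt{m}}{m + 2} = \frac{m + \sqrt{2} \sqrt{m}}{2 + m}$)
$\left(S{\left(1 \right)} \left(0 - 1\right)\right)^{4} = \left(\frac{1 + \sqrt{2} \sqrt{1}}{2 + 1} \left(0 - 1\right)\right)^{4} = \left(\frac{1 + \sqrt{2} \cdot 1}{3} \left(-1\right)\right)^{4} = \left(\frac{1 + \sqrt{2}}{3} \left(-1\right)\right)^{4} = \left(\left(\frac{1}{3} + \frac{\sqrt{2}}{3}\right) \left(-1\right)\right)^{4} = \left(- \frac{1}{3} - \frac{\sqrt{2}}{3}\right)^{4}$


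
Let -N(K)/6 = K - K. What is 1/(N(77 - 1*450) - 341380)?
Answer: -1/341380 ≈ -2.9293e-6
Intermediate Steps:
N(K) = 0 (N(K) = -6*(K - K) = -6*0 = 0)
1/(N(77 - 1*450) - 341380) = 1/(0 - 341380) = 1/(-341380) = -1/341380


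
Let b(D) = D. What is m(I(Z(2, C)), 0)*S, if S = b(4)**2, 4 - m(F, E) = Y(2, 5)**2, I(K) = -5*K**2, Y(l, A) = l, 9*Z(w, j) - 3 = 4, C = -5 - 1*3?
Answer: 0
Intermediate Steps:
C = -8 (C = -5 - 3 = -8)
Z(w, j) = 7/9 (Z(w, j) = 1/3 + (1/9)*4 = 1/3 + 4/9 = 7/9)
m(F, E) = 0 (m(F, E) = 4 - 1*2**2 = 4 - 1*4 = 4 - 4 = 0)
S = 16 (S = 4**2 = 16)
m(I(Z(2, C)), 0)*S = 0*16 = 0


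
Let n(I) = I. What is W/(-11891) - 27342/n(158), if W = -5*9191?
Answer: -158931416/939389 ≈ -169.19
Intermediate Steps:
W = -45955
W/(-11891) - 27342/n(158) = -45955/(-11891) - 27342/158 = -45955*(-1/11891) - 27342*1/158 = 45955/11891 - 13671/79 = -158931416/939389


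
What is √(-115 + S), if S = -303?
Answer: I*√418 ≈ 20.445*I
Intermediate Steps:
√(-115 + S) = √(-115 - 303) = √(-418) = I*√418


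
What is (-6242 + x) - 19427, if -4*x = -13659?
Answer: -89017/4 ≈ -22254.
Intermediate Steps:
x = 13659/4 (x = -¼*(-13659) = 13659/4 ≈ 3414.8)
(-6242 + x) - 19427 = (-6242 + 13659/4) - 19427 = -11309/4 - 19427 = -89017/4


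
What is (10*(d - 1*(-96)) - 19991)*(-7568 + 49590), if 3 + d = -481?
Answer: -1003107162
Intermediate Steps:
d = -484 (d = -3 - 481 = -484)
(10*(d - 1*(-96)) - 19991)*(-7568 + 49590) = (10*(-484 - 1*(-96)) - 19991)*(-7568 + 49590) = (10*(-484 + 96) - 19991)*42022 = (10*(-388) - 19991)*42022 = (-3880 - 19991)*42022 = -23871*42022 = -1003107162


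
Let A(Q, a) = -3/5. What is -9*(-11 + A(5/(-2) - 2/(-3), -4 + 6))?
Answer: 522/5 ≈ 104.40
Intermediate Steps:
A(Q, a) = -⅗ (A(Q, a) = -3*⅕ = -⅗)
-9*(-11 + A(5/(-2) - 2/(-3), -4 + 6)) = -9*(-11 - ⅗) = -9*(-58/5) = 522/5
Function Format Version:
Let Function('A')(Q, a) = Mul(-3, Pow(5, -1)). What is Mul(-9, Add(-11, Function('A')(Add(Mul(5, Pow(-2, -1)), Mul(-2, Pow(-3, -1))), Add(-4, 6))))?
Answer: Rational(522, 5) ≈ 104.40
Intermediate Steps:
Function('A')(Q, a) = Rational(-3, 5) (Function('A')(Q, a) = Mul(-3, Rational(1, 5)) = Rational(-3, 5))
Mul(-9, Add(-11, Function('A')(Add(Mul(5, Pow(-2, -1)), Mul(-2, Pow(-3, -1))), Add(-4, 6)))) = Mul(-9, Add(-11, Rational(-3, 5))) = Mul(-9, Rational(-58, 5)) = Rational(522, 5)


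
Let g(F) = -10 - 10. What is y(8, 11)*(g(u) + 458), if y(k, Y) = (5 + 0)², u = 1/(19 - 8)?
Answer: 10950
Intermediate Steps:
u = 1/11 ≈ 0.090909
g(F) = -20
y(k, Y) = 25 (y(k, Y) = 5² = 25)
y(8, 11)*(g(u) + 458) = 25*(-20 + 458) = 25*438 = 10950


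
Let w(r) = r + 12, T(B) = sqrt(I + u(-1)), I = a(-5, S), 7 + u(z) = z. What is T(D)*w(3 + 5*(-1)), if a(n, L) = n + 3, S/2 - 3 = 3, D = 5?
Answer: 10*I*sqrt(10) ≈ 31.623*I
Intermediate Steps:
S = 12 (S = 6 + 2*3 = 6 + 6 = 12)
u(z) = -7 + z
a(n, L) = 3 + n
I = -2 (I = 3 - 5 = -2)
T(B) = I*sqrt(10) (T(B) = sqrt(-2 + (-7 - 1)) = sqrt(-2 - 8) = sqrt(-10) = I*sqrt(10))
w(r) = 12 + r
T(D)*w(3 + 5*(-1)) = (I*sqrt(10))*(12 + (3 + 5*(-1))) = (I*sqrt(10))*(12 + (3 - 5)) = (I*sqrt(10))*(12 - 2) = (I*sqrt(10))*10 = 10*I*sqrt(10)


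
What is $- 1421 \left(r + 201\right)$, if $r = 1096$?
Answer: $-1843037$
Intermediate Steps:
$- 1421 \left(r + 201\right) = - 1421 \left(1096 + 201\right) = \left(-1421\right) 1297 = -1843037$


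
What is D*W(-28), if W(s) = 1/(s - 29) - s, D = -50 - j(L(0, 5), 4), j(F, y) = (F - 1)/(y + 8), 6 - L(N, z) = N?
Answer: -964975/684 ≈ -1410.8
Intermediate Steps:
L(N, z) = 6 - N
j(F, y) = (-1 + F)/(8 + y)
D = -605/12 (D = -50 - (-1 + (6 - 1*0))/(8 + 4) = -50 - (-1 + (6 + 0))/12 = -50 - (-1 + 6)/12 = -50 - 5/12 = -605/12 ≈ -50.417)
W(s) = 1/(-29 + s) - s
D*W(-28) = -605*(1 - 1*(-28)**2 + 29*(-28))/(12*(-29 - 28)) = -605*(1 - 1*784 - 812)/(12*(-57)) = -(-605)*(1 - 784 - 812)/684 = -(-605)*(-1595)/684 = -605/12*1595/57 = -964975/684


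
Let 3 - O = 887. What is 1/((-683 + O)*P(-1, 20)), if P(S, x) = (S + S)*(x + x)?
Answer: 1/125360 ≈ 7.9770e-6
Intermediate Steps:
P(S, x) = 4*S*x (P(S, x) = (2*S)*(2*x) = 4*S*x)
O = -884 (O = 3 - 1*887 = 3 - 887 = -884)
1/((-683 + O)*P(-1, 20)) = 1/((-683 - 884)*((4*(-1)*20))) = 1/(-1567*(-80)) = -1/1567*(-1/80) = 1/125360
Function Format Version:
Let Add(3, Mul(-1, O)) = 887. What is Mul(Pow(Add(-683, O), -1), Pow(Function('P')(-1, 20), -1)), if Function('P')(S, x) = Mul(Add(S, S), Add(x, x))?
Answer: Rational(1, 125360) ≈ 7.9770e-6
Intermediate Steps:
Function('P')(S, x) = Mul(4, S, x) (Function('P')(S, x) = Mul(Mul(2, S), Mul(2, x)) = Mul(4, S, x))
O = -884 (O = Add(3, Mul(-1, 887)) = Add(3, -887) = -884)
Mul(Pow(Add(-683, O), -1), Pow(Function('P')(-1, 20), -1)) = Mul(Pow(Add(-683, -884), -1), Pow(Mul(4, -1, 20), -1)) = Mul(Pow(-1567, -1), Pow(-80, -1)) = Mul(Rational(-1, 1567), Rational(-1, 80)) = Rational(1, 125360)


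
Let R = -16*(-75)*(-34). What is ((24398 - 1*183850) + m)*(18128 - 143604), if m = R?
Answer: 25126819952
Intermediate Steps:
R = -40800 (R = 1200*(-34) = -40800)
m = -40800
((24398 - 1*183850) + m)*(18128 - 143604) = ((24398 - 1*183850) - 40800)*(18128 - 143604) = ((24398 - 183850) - 40800)*(-125476) = (-159452 - 40800)*(-125476) = -200252*(-125476) = 25126819952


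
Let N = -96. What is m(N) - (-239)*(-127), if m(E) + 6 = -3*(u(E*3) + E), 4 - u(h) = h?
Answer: -30947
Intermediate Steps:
u(h) = 4 - h
m(E) = -18 + 6*E (m(E) = -6 - 3*((4 - E*3) + E) = -6 - 3*((4 - 3*E) + E) = -6 - 3*(4 - 2*E) = -6 + (-12 + 6*E) = -18 + 6*E)
m(N) - (-239)*(-127) = (-18 + 6*(-96)) - (-239)*(-127) = (-18 - 576) - 1*30353 = -594 - 30353 = -30947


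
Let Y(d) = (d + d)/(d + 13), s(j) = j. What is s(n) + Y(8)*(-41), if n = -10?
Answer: -866/21 ≈ -41.238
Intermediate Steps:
Y(d) = 2*d/(13 + d) (Y(d) = (2*d)/(13 + d) = 2*d/(13 + d))
s(n) + Y(8)*(-41) = -10 + (2*8/(13 + 8))*(-41) = -10 + (2*8/21)*(-41) = -10 + (2*8*(1/21))*(-41) = -10 + (16/21)*(-41) = -10 - 656/21 = -866/21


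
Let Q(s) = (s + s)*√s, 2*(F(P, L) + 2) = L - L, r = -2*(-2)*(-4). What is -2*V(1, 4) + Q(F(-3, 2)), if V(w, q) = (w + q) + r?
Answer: 22 - 4*I*√2 ≈ 22.0 - 5.6569*I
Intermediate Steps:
r = -16 (r = 4*(-4) = -16)
F(P, L) = -2 (F(P, L) = -2 + (L - L)/2 = -2 + (½)*0 = -2 + 0 = -2)
V(w, q) = -16 + q + w (V(w, q) = (w + q) - 16 = (q + w) - 16 = -16 + q + w)
Q(s) = 2*s^(3/2) (Q(s) = (2*s)*√s = 2*s^(3/2))
-2*V(1, 4) + Q(F(-3, 2)) = -2*(-16 + 4 + 1) + 2*(-2)^(3/2) = -2*(-11) + 2*(-2*I*√2) = 22 - 4*I*√2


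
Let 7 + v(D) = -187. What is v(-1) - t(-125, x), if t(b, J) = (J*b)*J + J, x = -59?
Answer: 434990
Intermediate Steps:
v(D) = -194 (v(D) = -7 - 187 = -194)
t(b, J) = J + b*J² (t(b, J) = b*J² + J = J + b*J²)
v(-1) - t(-125, x) = -194 - (-59)*(1 - 59*(-125)) = -194 - (-59)*(1 + 7375) = -194 - (-59)*7376 = -194 - 1*(-435184) = -194 + 435184 = 434990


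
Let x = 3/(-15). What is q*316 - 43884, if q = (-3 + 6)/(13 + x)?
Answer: -700959/16 ≈ -43810.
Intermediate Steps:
x = -⅕ (x = 3*(-1/15) = -⅕ ≈ -0.20000)
q = 15/64 (q = (-3 + 6)/(13 - ⅕) = 3/(64/5) = 3*(5/64) = 15/64 ≈ 0.23438)
q*316 - 43884 = (15/64)*316 - 43884 = 1185/16 - 43884 = -700959/16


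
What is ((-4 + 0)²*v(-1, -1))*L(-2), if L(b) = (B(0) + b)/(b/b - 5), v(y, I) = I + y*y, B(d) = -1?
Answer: 0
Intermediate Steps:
v(y, I) = I + y²
L(b) = ¼ - b/4 (L(b) = (-1 + b)/(b/b - 5) = (-1 + b)/(1 - 5) = (-1 + b)/(-4) = (-1 + b)*(-¼) = ¼ - b/4)
((-4 + 0)²*v(-1, -1))*L(-2) = ((-4 + 0)²*(-1 + (-1)²))*(¼ - ¼*(-2)) = ((-4)²*(-1 + 1))*(¼ + ½) = (16*0)*(¾) = 0*(¾) = 0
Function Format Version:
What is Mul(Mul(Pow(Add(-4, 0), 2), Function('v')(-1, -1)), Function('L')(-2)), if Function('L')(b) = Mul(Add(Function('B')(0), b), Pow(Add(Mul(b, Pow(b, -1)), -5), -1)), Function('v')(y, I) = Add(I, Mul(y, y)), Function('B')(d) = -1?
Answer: 0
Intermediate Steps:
Function('v')(y, I) = Add(I, Pow(y, 2))
Function('L')(b) = Add(Rational(1, 4), Mul(Rational(-1, 4), b)) (Function('L')(b) = Mul(Add(-1, b), Pow(Add(Mul(b, Pow(b, -1)), -5), -1)) = Mul(Add(-1, b), Pow(Add(1, -5), -1)) = Mul(Add(-1, b), Pow(-4, -1)) = Mul(Add(-1, b), Rational(-1, 4)) = Add(Rational(1, 4), Mul(Rational(-1, 4), b)))
Mul(Mul(Pow(Add(-4, 0), 2), Function('v')(-1, -1)), Function('L')(-2)) = Mul(Mul(Pow(Add(-4, 0), 2), Add(-1, Pow(-1, 2))), Add(Rational(1, 4), Mul(Rational(-1, 4), -2))) = Mul(Mul(Pow(-4, 2), Add(-1, 1)), Add(Rational(1, 4), Rational(1, 2))) = Mul(Mul(16, 0), Rational(3, 4)) = Mul(0, Rational(3, 4)) = 0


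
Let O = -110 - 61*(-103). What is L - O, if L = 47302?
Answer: 41129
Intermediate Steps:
O = 6173 (O = -110 + 6283 = 6173)
L - O = 47302 - 1*6173 = 47302 - 6173 = 41129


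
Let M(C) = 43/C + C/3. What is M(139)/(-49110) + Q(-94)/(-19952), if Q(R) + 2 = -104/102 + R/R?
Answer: -589402093/694610504208 ≈ -0.00084854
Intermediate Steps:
M(C) = 43/C + C/3 (M(C) = 43/C + C*(1/3) = 43/C + C/3)
Q(R) = -103/51 (Q(R) = -2 + (-104/102 + R/R) = -2 + (-104*1/102 + 1) = -2 + (-52/51 + 1) = -2 - 1/51 = -103/51)
M(139)/(-49110) + Q(-94)/(-19952) = (43/139 + (1/3)*139)/(-49110) - 103/51/(-19952) = (43*(1/139) + 139/3)*(-1/49110) - 103/51*(-1/19952) = (43/139 + 139/3)*(-1/49110) + 103/1017552 = (19450/417)*(-1/49110) + 103/1017552 = -1945/2047887 + 103/1017552 = -589402093/694610504208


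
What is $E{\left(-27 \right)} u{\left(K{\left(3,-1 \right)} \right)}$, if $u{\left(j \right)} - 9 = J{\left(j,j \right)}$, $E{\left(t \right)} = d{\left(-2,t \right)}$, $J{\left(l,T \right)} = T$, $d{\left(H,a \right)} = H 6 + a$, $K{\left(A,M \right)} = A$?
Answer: $-468$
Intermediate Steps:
$d{\left(H,a \right)} = a + 6 H$ ($d{\left(H,a \right)} = 6 H + a = a + 6 H$)
$E{\left(t \right)} = -12 + t$ ($E{\left(t \right)} = t + 6 \left(-2\right) = t - 12 = -12 + t$)
$u{\left(j \right)} = 9 + j$
$E{\left(-27 \right)} u{\left(K{\left(3,-1 \right)} \right)} = \left(-12 - 27\right) \left(9 + 3\right) = \left(-39\right) 12 = -468$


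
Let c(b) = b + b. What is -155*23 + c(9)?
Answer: -3547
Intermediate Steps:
c(b) = 2*b
-155*23 + c(9) = -155*23 + 2*9 = -3565 + 18 = -3547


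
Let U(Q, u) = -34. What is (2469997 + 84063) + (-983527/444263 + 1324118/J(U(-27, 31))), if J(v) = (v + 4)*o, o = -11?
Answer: 187515235069262/73303395 ≈ 2.5581e+6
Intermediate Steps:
J(v) = -44 - 11*v (J(v) = (v + 4)*(-11) = (4 + v)*(-11) = -44 - 11*v)
(2469997 + 84063) + (-983527/444263 + 1324118/J(U(-27, 31))) = (2469997 + 84063) + (-983527/444263 + 1324118/(-44 - 11*(-34))) = 2554060 + (-983527*1/444263 + 1324118/(-44 + 374)) = 2554060 + (-983527/444263 + 1324118/330) = 2554060 + (-983527/444263 + 1324118*(1/330)) = 2554060 + (-983527/444263 + 662059/165) = 2554060 + 293966035562/73303395 = 187515235069262/73303395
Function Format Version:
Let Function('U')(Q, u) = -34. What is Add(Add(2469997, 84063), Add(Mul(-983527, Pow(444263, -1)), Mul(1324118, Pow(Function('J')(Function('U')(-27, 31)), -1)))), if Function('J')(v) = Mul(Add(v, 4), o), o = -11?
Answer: Rational(187515235069262, 73303395) ≈ 2.5581e+6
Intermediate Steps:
Function('J')(v) = Add(-44, Mul(-11, v)) (Function('J')(v) = Mul(Add(v, 4), -11) = Mul(Add(4, v), -11) = Add(-44, Mul(-11, v)))
Add(Add(2469997, 84063), Add(Mul(-983527, Pow(444263, -1)), Mul(1324118, Pow(Function('J')(Function('U')(-27, 31)), -1)))) = Add(Add(2469997, 84063), Add(Mul(-983527, Pow(444263, -1)), Mul(1324118, Pow(Add(-44, Mul(-11, -34)), -1)))) = Add(2554060, Add(Mul(-983527, Rational(1, 444263)), Mul(1324118, Pow(Add(-44, 374), -1)))) = Add(2554060, Add(Rational(-983527, 444263), Mul(1324118, Pow(330, -1)))) = Add(2554060, Add(Rational(-983527, 444263), Mul(1324118, Rational(1, 330)))) = Add(2554060, Add(Rational(-983527, 444263), Rational(662059, 165))) = Add(2554060, Rational(293966035562, 73303395)) = Rational(187515235069262, 73303395)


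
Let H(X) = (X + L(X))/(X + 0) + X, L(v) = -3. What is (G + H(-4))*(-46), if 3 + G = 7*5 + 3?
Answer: -3013/2 ≈ -1506.5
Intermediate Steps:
G = 35 (G = -3 + (7*5 + 3) = -3 + (35 + 3) = -3 + 38 = 35)
H(X) = X + (-3 + X)/X (H(X) = (X - 3)/(X + 0) + X = (-3 + X)/X + X = X + (-3 + X)/X)
(G + H(-4))*(-46) = (35 + (1 - 4 - 3/(-4)))*(-46) = (35 + (1 - 4 - 3*(-¼)))*(-46) = (35 + (1 - 4 + ¾))*(-46) = (35 - 9/4)*(-46) = (131/4)*(-46) = -3013/2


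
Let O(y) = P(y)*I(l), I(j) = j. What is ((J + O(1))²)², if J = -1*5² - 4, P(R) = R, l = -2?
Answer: 923521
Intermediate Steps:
O(y) = -2*y (O(y) = y*(-2) = -2*y)
J = -29 (J = -1*25 - 4 = -25 - 4 = -29)
((J + O(1))²)² = ((-29 - 2*1)²)² = ((-29 - 2)²)² = ((-31)²)² = 961² = 923521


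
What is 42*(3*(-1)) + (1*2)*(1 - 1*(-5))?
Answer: -114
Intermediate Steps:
42*(3*(-1)) + (1*2)*(1 - 1*(-5)) = 42*(-3) + 2*(1 + 5) = -126 + 2*6 = -126 + 12 = -114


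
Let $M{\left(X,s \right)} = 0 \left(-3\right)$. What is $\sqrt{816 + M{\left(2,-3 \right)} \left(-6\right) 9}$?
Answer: $4 \sqrt{51} \approx 28.566$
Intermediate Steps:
$M{\left(X,s \right)} = 0$
$\sqrt{816 + M{\left(2,-3 \right)} \left(-6\right) 9} = \sqrt{816 + 0 \left(-6\right) 9} = \sqrt{816 + 0 \cdot 9} = \sqrt{816 + 0} = \sqrt{816} = 4 \sqrt{51}$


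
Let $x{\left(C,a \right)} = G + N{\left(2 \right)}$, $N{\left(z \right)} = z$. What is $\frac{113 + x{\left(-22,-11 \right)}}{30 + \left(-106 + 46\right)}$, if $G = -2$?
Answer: $- \frac{113}{30} \approx -3.7667$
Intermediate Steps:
$x{\left(C,a \right)} = 0$ ($x{\left(C,a \right)} = -2 + 2 = 0$)
$\frac{113 + x{\left(-22,-11 \right)}}{30 + \left(-106 + 46\right)} = \frac{113 + 0}{30 + \left(-106 + 46\right)} = \frac{113}{30 - 60} = \frac{113}{-30} = 113 \left(- \frac{1}{30}\right) = - \frac{113}{30}$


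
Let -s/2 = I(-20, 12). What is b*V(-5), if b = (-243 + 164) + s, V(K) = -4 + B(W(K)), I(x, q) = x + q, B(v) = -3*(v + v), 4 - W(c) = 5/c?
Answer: 2142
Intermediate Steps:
W(c) = 4 - 5/c
B(v) = -6*v
I(x, q) = q + x
s = 16 (s = -2*(12 - 20) = -2*(-8) = 16)
V(K) = -28 + 30/K (V(K) = -4 - 6*(4 - 5/K) = -4 + (-24 + 30/K) = -28 + 30/K)
b = -63 (b = (-243 + 164) + 16 = -79 + 16 = -63)
b*V(-5) = -63*(-28 + 30/(-5)) = -63*(-28 + 30*(-⅕)) = -63*(-28 - 6) = -63*(-34) = 2142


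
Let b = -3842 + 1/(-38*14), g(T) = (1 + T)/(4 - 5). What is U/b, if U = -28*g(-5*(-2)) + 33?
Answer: -181412/2043945 ≈ -0.088756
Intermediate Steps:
g(T) = -1 - T (g(T) = (1 + T)/(-1) = (1 + T)*(-1) = -1 - T)
U = 341 (U = -28*(-1 - (-5)*(-2)) + 33 = -28*(-1 - 1*10) + 33 = -28*(-1 - 10) + 33 = -28*(-11) + 33 = 308 + 33 = 341)
b = -2043945/532 (b = -3842 + 1/(-532) = -3842 - 1/532 = -2043945/532 ≈ -3842.0)
U/b = 341/(-2043945/532) = 341*(-532/2043945) = -181412/2043945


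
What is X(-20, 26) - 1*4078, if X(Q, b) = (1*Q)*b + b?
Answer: -4572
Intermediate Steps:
X(Q, b) = b + Q*b (X(Q, b) = Q*b + b = b + Q*b)
X(-20, 26) - 1*4078 = 26*(1 - 20) - 1*4078 = 26*(-19) - 4078 = -494 - 4078 = -4572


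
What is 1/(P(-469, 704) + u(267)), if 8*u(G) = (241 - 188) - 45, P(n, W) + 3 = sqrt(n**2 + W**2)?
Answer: 2/715573 + sqrt(715577)/715573 ≈ 0.0011849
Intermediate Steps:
P(n, W) = -3 + sqrt(W**2 + n**2) (P(n, W) = -3 + sqrt(n**2 + W**2) = -3 + sqrt(W**2 + n**2))
u(G) = 1 (u(G) = ((241 - 188) - 45)/8 = (53 - 45)/8 = (1/8)*8 = 1)
1/(P(-469, 704) + u(267)) = 1/((-3 + sqrt(704**2 + (-469)**2)) + 1) = 1/((-3 + sqrt(495616 + 219961)) + 1) = 1/((-3 + sqrt(715577)) + 1) = 1/(-2 + sqrt(715577))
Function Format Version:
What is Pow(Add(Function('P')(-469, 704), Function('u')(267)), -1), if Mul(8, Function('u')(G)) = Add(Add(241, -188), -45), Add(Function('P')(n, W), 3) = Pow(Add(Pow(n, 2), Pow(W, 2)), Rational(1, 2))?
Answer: Add(Rational(2, 715573), Mul(Rational(1, 715573), Pow(715577, Rational(1, 2)))) ≈ 0.0011849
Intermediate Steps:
Function('P')(n, W) = Add(-3, Pow(Add(Pow(W, 2), Pow(n, 2)), Rational(1, 2))) (Function('P')(n, W) = Add(-3, Pow(Add(Pow(n, 2), Pow(W, 2)), Rational(1, 2))) = Add(-3, Pow(Add(Pow(W, 2), Pow(n, 2)), Rational(1, 2))))
Function('u')(G) = 1 (Function('u')(G) = Mul(Rational(1, 8), Add(Add(241, -188), -45)) = Mul(Rational(1, 8), Add(53, -45)) = Mul(Rational(1, 8), 8) = 1)
Pow(Add(Function('P')(-469, 704), Function('u')(267)), -1) = Pow(Add(Add(-3, Pow(Add(Pow(704, 2), Pow(-469, 2)), Rational(1, 2))), 1), -1) = Pow(Add(Add(-3, Pow(Add(495616, 219961), Rational(1, 2))), 1), -1) = Pow(Add(Add(-3, Pow(715577, Rational(1, 2))), 1), -1) = Pow(Add(-2, Pow(715577, Rational(1, 2))), -1)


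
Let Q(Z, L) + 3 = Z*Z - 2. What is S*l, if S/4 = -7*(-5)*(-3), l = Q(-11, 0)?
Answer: -48720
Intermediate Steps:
Q(Z, L) = -5 + Z² (Q(Z, L) = -3 + (Z*Z - 2) = -3 + (Z² - 2) = -3 + (-2 + Z²) = -5 + Z²)
l = 116 (l = -5 + (-11)² = -5 + 121 = 116)
S = -420 (S = 4*(-7*(-5)*(-3)) = 4*(35*(-3)) = 4*(-105) = -420)
S*l = -420*116 = -48720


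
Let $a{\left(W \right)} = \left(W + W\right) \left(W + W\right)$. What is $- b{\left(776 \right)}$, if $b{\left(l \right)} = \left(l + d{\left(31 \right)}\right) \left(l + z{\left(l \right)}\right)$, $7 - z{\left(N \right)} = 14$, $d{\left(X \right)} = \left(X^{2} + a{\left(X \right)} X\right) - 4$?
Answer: $-92969793$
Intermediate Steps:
$a{\left(W \right)} = 4 W^{2}$ ($a{\left(W \right)} = 2 W 2 W = 4 W^{2}$)
$d{\left(X \right)} = -4 + X^{2} + 4 X^{3}$ ($d{\left(X \right)} = \left(X^{2} + 4 X^{2} X\right) - 4 = \left(X^{2} + 4 X^{3}\right) - 4 = -4 + X^{2} + 4 X^{3}$)
$z{\left(N \right)} = -7$ ($z{\left(N \right)} = 7 - 14 = -7$)
$b{\left(l \right)} = \left(-7 + l\right) \left(120121 + l\right)$ ($b{\left(l \right)} = \left(l + \left(-4 + 31^{2} + 4 \cdot 31^{3}\right)\right) \left(l - 7\right) = \left(l + \left(-4 + 961 + 4 \cdot 29791\right)\right) \left(-7 + l\right) = \left(l + \left(-4 + 961 + 119164\right)\right) \left(-7 + l\right) = \left(l + 120121\right) \left(-7 + l\right) = \left(120121 + l\right) \left(-7 + l\right) = \left(-7 + l\right) \left(120121 + l\right)$)
$- b{\left(776 \right)} = - (-840847 + 776^{2} + 120114 \cdot 776) = - (-840847 + 602176 + 93208464) = \left(-1\right) 92969793 = -92969793$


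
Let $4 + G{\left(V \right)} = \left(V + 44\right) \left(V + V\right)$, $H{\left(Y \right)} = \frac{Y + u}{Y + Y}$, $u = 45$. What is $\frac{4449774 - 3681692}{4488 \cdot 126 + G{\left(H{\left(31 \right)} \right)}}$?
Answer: $\frac{369063401}{271768338} \approx 1.358$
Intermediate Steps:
$H{\left(Y \right)} = \frac{45 + Y}{2 Y}$ ($H{\left(Y \right)} = \frac{Y + 45}{Y + Y} = \frac{45 + Y}{2 Y}$)
$G{\left(V \right)} = -4 + 2 V \left(44 + V\right)$ ($G{\left(V \right)} = -4 + \left(V + 44\right) \left(V + V\right) = -4 + \left(44 + V\right) 2 V = -4 + 2 V \left(44 + V\right)$)
$\frac{4449774 - 3681692}{4488 \cdot 126 + G{\left(H{\left(31 \right)} \right)}} = \frac{4449774 - 3681692}{4488 \cdot 126 + \left(-4 + 2 \left(\frac{45 + 31}{2 \cdot 31}\right)^{2} + 88 \frac{45 + 31}{2 \cdot 31}\right)} = \frac{768082}{565488 + \left(-4 + 2 \left(\frac{1}{2} \cdot \frac{1}{31} \cdot 76\right)^{2} + 88 \cdot \frac{1}{2} \cdot \frac{1}{31} \cdot 76\right)} = \frac{768082}{565488 + \left(-4 + 2 \left(\frac{38}{31}\right)^{2} + 88 \cdot \frac{38}{31}\right)} = \frac{768082}{565488 + \left(-4 + 2 \cdot \frac{1444}{961} + \frac{3344}{31}\right)} = \frac{768082}{565488 + \left(-4 + \frac{2888}{961} + \frac{3344}{31}\right)} = \frac{768082}{565488 + \frac{102708}{961}} = \frac{768082}{\frac{543536676}{961}} = 768082 \cdot \frac{961}{543536676} = \frac{369063401}{271768338}$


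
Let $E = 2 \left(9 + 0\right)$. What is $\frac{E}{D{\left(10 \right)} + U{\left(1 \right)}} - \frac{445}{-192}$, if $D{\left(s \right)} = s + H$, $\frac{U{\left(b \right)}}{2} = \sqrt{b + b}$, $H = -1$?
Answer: $\frac{63589}{14016} - \frac{36 \sqrt{2}}{73} \approx 3.8395$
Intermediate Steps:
$U{\left(b \right)} = 2 \sqrt{2} \sqrt{b}$ ($U{\left(b \right)} = 2 \sqrt{b + b} = 2 \sqrt{2 b} = 2 \sqrt{2} \sqrt{b}$)
$D{\left(s \right)} = -1 + s$ ($D{\left(s \right)} = s - 1 = -1 + s$)
$E = 18$ ($E = 2 \cdot 9 = 18$)
$\frac{E}{D{\left(10 \right)} + U{\left(1 \right)}} - \frac{445}{-192} = \frac{18}{\left(-1 + 10\right) + 2 \sqrt{2} \sqrt{1}} - \frac{445}{-192} = \frac{18}{9 + 2 \sqrt{2} \cdot 1} - - \frac{445}{192} = \frac{18}{9 + 2 \sqrt{2}} + \frac{445}{192} = \frac{445}{192} + \frac{18}{9 + 2 \sqrt{2}}$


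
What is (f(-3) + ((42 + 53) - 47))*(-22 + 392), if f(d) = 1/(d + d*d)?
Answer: 53465/3 ≈ 17822.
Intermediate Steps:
f(d) = 1/(d + d**2)
(f(-3) + ((42 + 53) - 47))*(-22 + 392) = (1/((-3)*(1 - 3)) + ((42 + 53) - 47))*(-22 + 392) = (-1/3/(-2) + (95 - 47))*370 = (-1/3*(-1/2) + 48)*370 = (1/6 + 48)*370 = (289/6)*370 = 53465/3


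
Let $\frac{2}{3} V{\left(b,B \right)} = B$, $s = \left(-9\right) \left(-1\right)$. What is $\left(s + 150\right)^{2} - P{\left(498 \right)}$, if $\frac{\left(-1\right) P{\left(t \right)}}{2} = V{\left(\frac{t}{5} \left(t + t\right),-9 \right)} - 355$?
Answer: $24544$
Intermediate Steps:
$s = 9$
$V{\left(b,B \right)} = \frac{3 B}{2}$
$P{\left(t \right)} = 737$ ($P{\left(t \right)} = - 2 \left(\frac{3}{2} \left(-9\right) - 355\right) = - 2 \left(- \frac{27}{2} - 355\right) = \left(-2\right) \left(- \frac{737}{2}\right) = 737$)
$\left(s + 150\right)^{2} - P{\left(498 \right)} = \left(9 + 150\right)^{2} - 737 = 159^{2} - 737 = 25281 - 737 = 24544$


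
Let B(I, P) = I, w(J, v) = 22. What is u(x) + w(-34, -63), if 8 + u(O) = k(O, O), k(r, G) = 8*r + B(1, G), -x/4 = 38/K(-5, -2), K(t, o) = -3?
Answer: 1261/3 ≈ 420.33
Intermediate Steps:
x = 152/3 (x = -152/(-3) = -152*(-1)/3 = -4*(-38/3) = 152/3 ≈ 50.667)
k(r, G) = 1 + 8*r (k(r, G) = 8*r + 1 = 1 + 8*r)
u(O) = -7 + 8*O (u(O) = -8 + (1 + 8*O) = -7 + 8*O)
u(x) + w(-34, -63) = (-7 + 8*(152/3)) + 22 = (-7 + 1216/3) + 22 = 1195/3 + 22 = 1261/3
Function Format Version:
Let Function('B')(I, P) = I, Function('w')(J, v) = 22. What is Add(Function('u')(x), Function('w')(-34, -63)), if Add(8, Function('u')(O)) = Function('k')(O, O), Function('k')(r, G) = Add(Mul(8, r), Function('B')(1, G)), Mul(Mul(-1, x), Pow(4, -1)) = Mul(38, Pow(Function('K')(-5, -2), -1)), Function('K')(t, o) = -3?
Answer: Rational(1261, 3) ≈ 420.33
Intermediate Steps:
x = Rational(152, 3) (x = Mul(-4, Mul(38, Pow(-3, -1))) = Mul(-4, Mul(38, Rational(-1, 3))) = Mul(-4, Rational(-38, 3)) = Rational(152, 3) ≈ 50.667)
Function('k')(r, G) = Add(1, Mul(8, r)) (Function('k')(r, G) = Add(Mul(8, r), 1) = Add(1, Mul(8, r)))
Function('u')(O) = Add(-7, Mul(8, O)) (Function('u')(O) = Add(-8, Add(1, Mul(8, O))) = Add(-7, Mul(8, O)))
Add(Function('u')(x), Function('w')(-34, -63)) = Add(Add(-7, Mul(8, Rational(152, 3))), 22) = Add(Add(-7, Rational(1216, 3)), 22) = Add(Rational(1195, 3), 22) = Rational(1261, 3)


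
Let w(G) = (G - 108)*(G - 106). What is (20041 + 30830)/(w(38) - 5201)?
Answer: -16957/147 ≈ -115.35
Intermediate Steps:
w(G) = (-108 + G)*(-106 + G)
(20041 + 30830)/(w(38) - 5201) = (20041 + 30830)/((11448 + 38² - 214*38) - 5201) = 50871/((11448 + 1444 - 8132) - 5201) = 50871/(4760 - 5201) = 50871/(-441) = 50871*(-1/441) = -16957/147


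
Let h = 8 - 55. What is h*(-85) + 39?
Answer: 4034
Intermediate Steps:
h = -47
h*(-85) + 39 = -47*(-85) + 39 = 3995 + 39 = 4034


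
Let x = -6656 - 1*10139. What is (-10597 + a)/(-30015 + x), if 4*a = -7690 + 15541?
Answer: 34537/187240 ≈ 0.18445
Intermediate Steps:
a = 7851/4 (a = (-7690 + 15541)/4 = (1/4)*7851 = 7851/4 ≈ 1962.8)
x = -16795 (x = -6656 - 10139 = -16795)
(-10597 + a)/(-30015 + x) = (-10597 + 7851/4)/(-30015 - 16795) = -34537/4/(-46810) = -34537/4*(-1/46810) = 34537/187240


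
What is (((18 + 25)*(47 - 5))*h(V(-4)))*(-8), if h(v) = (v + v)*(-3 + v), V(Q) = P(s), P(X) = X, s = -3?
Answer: -520128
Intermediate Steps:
V(Q) = -3
h(v) = 2*v*(-3 + v) (h(v) = (2*v)*(-3 + v) = 2*v*(-3 + v))
(((18 + 25)*(47 - 5))*h(V(-4)))*(-8) = (((18 + 25)*(47 - 5))*(2*(-3)*(-3 - 3)))*(-8) = ((43*42)*(2*(-3)*(-6)))*(-8) = (1806*36)*(-8) = 65016*(-8) = -520128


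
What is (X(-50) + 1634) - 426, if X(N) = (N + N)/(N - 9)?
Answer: 71372/59 ≈ 1209.7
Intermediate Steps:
X(N) = 2*N/(-9 + N) (X(N) = (2*N)/(-9 + N) = 2*N/(-9 + N))
(X(-50) + 1634) - 426 = (2*(-50)/(-9 - 50) + 1634) - 426 = (2*(-50)/(-59) + 1634) - 426 = (2*(-50)*(-1/59) + 1634) - 426 = (100/59 + 1634) - 426 = 96506/59 - 426 = 71372/59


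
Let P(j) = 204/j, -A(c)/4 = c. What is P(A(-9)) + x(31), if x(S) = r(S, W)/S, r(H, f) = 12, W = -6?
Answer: 563/93 ≈ 6.0538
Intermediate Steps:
A(c) = -4*c
x(S) = 12/S
P(A(-9)) + x(31) = 204/((-4*(-9))) + 12/31 = 204/36 + 12*(1/31) = 204*(1/36) + 12/31 = 17/3 + 12/31 = 563/93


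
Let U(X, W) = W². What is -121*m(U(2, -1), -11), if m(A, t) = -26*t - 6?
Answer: -33880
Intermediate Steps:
m(A, t) = -6 - 26*t
-121*m(U(2, -1), -11) = -121*(-6 - 26*(-11)) = -121*(-6 + 286) = -121*280 = -33880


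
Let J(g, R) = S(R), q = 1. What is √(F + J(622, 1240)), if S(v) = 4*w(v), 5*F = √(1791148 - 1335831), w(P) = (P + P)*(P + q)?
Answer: √(307768000 + 5*√455317)/5 ≈ 3508.7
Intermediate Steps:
w(P) = 2*P*(1 + P) (w(P) = (P + P)*(P + 1) = (2*P)*(1 + P) = 2*P*(1 + P))
F = √455317/5 (F = √(1791148 - 1335831)/5 = √455317/5 ≈ 134.95)
S(v) = 8*v*(1 + v) (S(v) = 4*(2*v*(1 + v)) = 8*v*(1 + v))
J(g, R) = 8*R*(1 + R)
√(F + J(622, 1240)) = √(√455317/5 + 8*1240*(1 + 1240)) = √(√455317/5 + 8*1240*1241) = √(√455317/5 + 12310720) = √(12310720 + √455317/5)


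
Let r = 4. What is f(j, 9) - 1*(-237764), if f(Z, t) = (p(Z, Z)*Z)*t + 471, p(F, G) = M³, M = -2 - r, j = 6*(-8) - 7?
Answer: 345155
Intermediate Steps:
j = -55 (j = -48 - 7 = -55)
M = -6 (M = -2 - 1*4 = -2 - 4 = -6)
p(F, G) = -216 (p(F, G) = (-6)³ = -216)
f(Z, t) = 471 - 216*Z*t (f(Z, t) = (-216*Z)*t + 471 = -216*Z*t + 471 = 471 - 216*Z*t)
f(j, 9) - 1*(-237764) = (471 - 216*(-55)*9) - 1*(-237764) = (471 + 106920) + 237764 = 107391 + 237764 = 345155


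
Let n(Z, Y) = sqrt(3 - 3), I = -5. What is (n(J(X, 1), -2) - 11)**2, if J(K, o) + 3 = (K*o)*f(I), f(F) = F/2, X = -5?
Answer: 121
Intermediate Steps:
f(F) = F/2 (f(F) = F*(1/2) = F/2)
J(K, o) = -3 - 5*K*o/2 (J(K, o) = -3 + (K*o)*((1/2)*(-5)) = -3 + (K*o)*(-5/2) = -3 - 5*K*o/2)
n(Z, Y) = 0 (n(Z, Y) = sqrt(0) = 0)
(n(J(X, 1), -2) - 11)**2 = (0 - 11)**2 = (-11)**2 = 121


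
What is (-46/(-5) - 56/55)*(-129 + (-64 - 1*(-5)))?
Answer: -16920/11 ≈ -1538.2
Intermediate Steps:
(-46/(-5) - 56/55)*(-129 + (-64 - 1*(-5))) = (-46*(-⅕) - 56*1/55)*(-129 + (-64 + 5)) = (46/5 - 56/55)*(-129 - 59) = (90/11)*(-188) = -16920/11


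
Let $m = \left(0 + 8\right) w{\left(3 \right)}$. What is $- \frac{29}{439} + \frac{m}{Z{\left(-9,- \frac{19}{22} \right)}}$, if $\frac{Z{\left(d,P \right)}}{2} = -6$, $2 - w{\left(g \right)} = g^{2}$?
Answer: $\frac{6059}{1317} \approx 4.6006$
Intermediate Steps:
$w{\left(g \right)} = 2 - g^{2}$
$Z{\left(d,P \right)} = -12$ ($Z{\left(d,P \right)} = 2 \left(-6\right) = -12$)
$m = -56$ ($m = \left(0 + 8\right) \left(2 - 3^{2}\right) = 8 \left(2 - 9\right) = 8 \left(-7\right) = -56$)
$- \frac{29}{439} + \frac{m}{Z{\left(-9,- \frac{19}{22} \right)}} = - \frac{29}{439} - \frac{56}{-12} = \left(-29\right) \frac{1}{439} - - \frac{14}{3} = - \frac{29}{439} + \frac{14}{3} = \frac{6059}{1317}$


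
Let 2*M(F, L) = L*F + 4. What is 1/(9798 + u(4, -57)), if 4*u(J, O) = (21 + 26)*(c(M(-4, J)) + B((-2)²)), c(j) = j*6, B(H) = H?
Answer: 1/9422 ≈ 0.00010613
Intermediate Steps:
M(F, L) = 2 + F*L/2 (M(F, L) = (L*F + 4)/2 = (F*L + 4)/2 = (4 + F*L)/2 = 2 + F*L/2)
c(j) = 6*j
u(J, O) = 188 - 141*J (u(J, O) = ((21 + 26)*(6*(2 + (½)*(-4)*J) + (-2)²))/4 = (47*(6*(2 - 2*J) + 4))/4 = (47*((12 - 12*J) + 4))/4 = (47*(16 - 12*J))/4 = (752 - 564*J)/4 = 188 - 141*J)
1/(9798 + u(4, -57)) = 1/(9798 + (188 - 141*4)) = 1/(9798 + (188 - 564)) = 1/(9798 - 376) = 1/9422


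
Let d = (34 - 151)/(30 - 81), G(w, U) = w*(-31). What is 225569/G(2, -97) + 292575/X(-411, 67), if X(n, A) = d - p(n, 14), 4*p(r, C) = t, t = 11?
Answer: -40015769/62 ≈ -6.4542e+5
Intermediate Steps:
p(r, C) = 11/4 (p(r, C) = (1/4)*11 = 11/4)
G(w, U) = -31*w
d = 39/17 (d = -117/(-51) = -117*(-1/51) = 39/17 ≈ 2.2941)
X(n, A) = -31/68 (X(n, A) = 39/17 - 1*11/4 = 39/17 - 11/4 = -31/68)
225569/G(2, -97) + 292575/X(-411, 67) = 225569/((-31*2)) + 292575/(-31/68) = 225569/(-62) + 292575*(-68/31) = 225569*(-1/62) - 19895100/31 = -225569/62 - 19895100/31 = -40015769/62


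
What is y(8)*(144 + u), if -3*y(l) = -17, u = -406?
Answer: -4454/3 ≈ -1484.7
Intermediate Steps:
y(l) = 17/3 (y(l) = -1/3*(-17) = 17/3)
y(8)*(144 + u) = 17*(144 - 406)/3 = (17/3)*(-262) = -4454/3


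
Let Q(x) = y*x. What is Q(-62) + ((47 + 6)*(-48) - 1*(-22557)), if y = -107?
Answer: 26647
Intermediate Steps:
Q(x) = -107*x
Q(-62) + ((47 + 6)*(-48) - 1*(-22557)) = -107*(-62) + ((47 + 6)*(-48) - 1*(-22557)) = 6634 + (53*(-48) + 22557) = 6634 + (-2544 + 22557) = 6634 + 20013 = 26647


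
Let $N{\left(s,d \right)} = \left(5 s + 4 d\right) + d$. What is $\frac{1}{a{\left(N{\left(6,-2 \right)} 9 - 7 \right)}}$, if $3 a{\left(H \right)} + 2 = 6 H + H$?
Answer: $\frac{1}{403} \approx 0.0024814$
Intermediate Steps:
$N{\left(s,d \right)} = 5 d + 5 s$ ($N{\left(s,d \right)} = \left(4 d + 5 s\right) + d = 5 d + 5 s$)
$a{\left(H \right)} = - \frac{2}{3} + \frac{7 H}{3}$ ($a{\left(H \right)} = - \frac{2}{3} + \frac{6 H + H}{3} = - \frac{2}{3} + \frac{7 H}{3}$)
$\frac{1}{a{\left(N{\left(6,-2 \right)} 9 - 7 \right)}} = \frac{1}{- \frac{2}{3} + \frac{7 \left(\left(5 \left(-2\right) + 5 \cdot 6\right) 9 - 7\right)}{3}} = \frac{1}{- \frac{2}{3} + \frac{7 \left(\left(-10 + 30\right) 9 - 7\right)}{3}} = \frac{1}{- \frac{2}{3} + \frac{7 \left(20 \cdot 9 - 7\right)}{3}} = \frac{1}{- \frac{2}{3} + \frac{7 \left(180 - 7\right)}{3}} = \frac{1}{- \frac{2}{3} + \frac{7}{3} \cdot 173} = \frac{1}{- \frac{2}{3} + \frac{1211}{3}} = \frac{1}{403}$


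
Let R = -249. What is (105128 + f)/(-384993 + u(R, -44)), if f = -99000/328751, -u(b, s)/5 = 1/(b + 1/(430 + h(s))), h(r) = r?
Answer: -3321745642770464/12164717457051529 ≈ -0.27306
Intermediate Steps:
u(b, s) = -5/(b + 1/(430 + s))
f = -99000/328751 (f = -99000*1/328751 = -99000/328751 ≈ -0.30114)
(105128 + f)/(-384993 + u(R, -44)) = (105128 - 99000/328751)/(-384993 + 5*(-430 - 1*(-44))/(1 + 430*(-249) - 249*(-44))) = 34560836128/(328751*(-384993 + 5*(-430 + 44)/(1 - 107070 + 10956))) = 34560836128/(328751*(-384993 + 5*(-386)/(-96113))) = 34560836128/(328751*(-384993 + 5*(-1/96113)*(-386))) = 34560836128/(328751*(-384993 + 1930/96113)) = 34560836128/(328751*(-37002830279/96113)) = (34560836128/328751)*(-96113/37002830279) = -3321745642770464/12164717457051529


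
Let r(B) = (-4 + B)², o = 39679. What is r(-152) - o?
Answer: -15343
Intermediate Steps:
r(-152) - o = (-4 - 152)² - 1*39679 = (-156)² - 39679 = 24336 - 39679 = -15343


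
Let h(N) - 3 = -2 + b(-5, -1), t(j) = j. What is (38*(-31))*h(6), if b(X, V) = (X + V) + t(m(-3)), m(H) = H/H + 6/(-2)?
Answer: 8246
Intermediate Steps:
m(H) = -2 (m(H) = 1 + 6*(-1/2) = 1 - 3 = -2)
b(X, V) = -2 + V + X (b(X, V) = (X + V) - 2 = (V + X) - 2 = -2 + V + X)
h(N) = -7 (h(N) = 3 + (-2 + (-2 - 1 - 5)) = 3 + (-2 - 8) = 3 - 10 = -7)
(38*(-31))*h(6) = (38*(-31))*(-7) = -1178*(-7) = 8246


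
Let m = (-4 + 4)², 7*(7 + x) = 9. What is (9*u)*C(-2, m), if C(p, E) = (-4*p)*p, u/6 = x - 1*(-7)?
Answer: -7776/7 ≈ -1110.9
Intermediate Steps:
x = -40/7 (x = -7 + (⅐)*9 = -7 + 9/7 = -40/7 ≈ -5.7143)
m = 0 (m = 0² = 0)
u = 54/7 (u = 6*(-40/7 - 1*(-7)) = 6*(-40/7 + 7) = 6*(9/7) = 54/7 ≈ 7.7143)
C(p, E) = -4*p²
(9*u)*C(-2, m) = (9*(54/7))*(-4*(-2)²) = 486*(-4*4)/7 = (486/7)*(-16) = -7776/7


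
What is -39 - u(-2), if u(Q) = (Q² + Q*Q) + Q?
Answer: -45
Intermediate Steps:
u(Q) = Q + 2*Q² (u(Q) = (Q² + Q²) + Q = 2*Q² + Q = Q + 2*Q²)
-39 - u(-2) = -39 - (-2)*(1 + 2*(-2)) = -39 - (-2)*(1 - 4) = -39 - (-2)*(-3) = -39 - 1*6 = -39 - 6 = -45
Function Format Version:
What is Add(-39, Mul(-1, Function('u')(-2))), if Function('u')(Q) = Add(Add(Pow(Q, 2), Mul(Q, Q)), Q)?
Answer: -45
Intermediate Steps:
Function('u')(Q) = Add(Q, Mul(2, Pow(Q, 2))) (Function('u')(Q) = Add(Add(Pow(Q, 2), Pow(Q, 2)), Q) = Add(Mul(2, Pow(Q, 2)), Q) = Add(Q, Mul(2, Pow(Q, 2))))
Add(-39, Mul(-1, Function('u')(-2))) = Add(-39, Mul(-1, Mul(-2, Add(1, Mul(2, -2))))) = Add(-39, Mul(-1, Mul(-2, Add(1, -4)))) = Add(-39, Mul(-1, Mul(-2, -3))) = Add(-39, Mul(-1, 6)) = Add(-39, -6) = -45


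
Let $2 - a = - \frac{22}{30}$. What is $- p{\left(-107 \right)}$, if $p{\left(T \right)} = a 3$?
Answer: $- \frac{41}{5} \approx -8.2$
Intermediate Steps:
$a = \frac{41}{15}$ ($a = 2 - - \frac{22}{30} = 2 - \left(-22\right) \frac{1}{30} = 2 - - \frac{11}{15} = 2 + \frac{11}{15} = \frac{41}{15} \approx 2.7333$)
$p{\left(T \right)} = \frac{41}{5}$ ($p{\left(T \right)} = \frac{41}{15} \cdot 3 = \frac{41}{5}$)
$- p{\left(-107 \right)} = \left(-1\right) \frac{41}{5} = - \frac{41}{5}$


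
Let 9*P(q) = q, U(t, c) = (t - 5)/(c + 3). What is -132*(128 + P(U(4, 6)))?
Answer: -456148/27 ≈ -16894.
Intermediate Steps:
U(t, c) = (-5 + t)/(3 + c)
P(q) = q/9
-132*(128 + P(U(4, 6))) = -132*(128 + ((-5 + 4)/(3 + 6))/9) = -132*(128 + (-1/9)/9) = -132*(128 + ((⅑)*(-1))/9) = -132*(128 + (⅑)*(-⅑)) = -132*(128 - 1/81) = -132*10367/81 = -456148/27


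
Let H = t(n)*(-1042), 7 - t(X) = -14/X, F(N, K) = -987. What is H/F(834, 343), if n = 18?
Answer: 10420/1269 ≈ 8.2112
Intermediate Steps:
t(X) = 7 + 14/X (t(X) = 7 - (-14)/X = 7 + 14/X)
H = -72940/9 (H = (7 + 14/18)*(-1042) = (7 + 14*(1/18))*(-1042) = (7 + 7/9)*(-1042) = (70/9)*(-1042) = -72940/9 ≈ -8104.4)
H/F(834, 343) = -72940/9/(-987) = -72940/9*(-1/987) = 10420/1269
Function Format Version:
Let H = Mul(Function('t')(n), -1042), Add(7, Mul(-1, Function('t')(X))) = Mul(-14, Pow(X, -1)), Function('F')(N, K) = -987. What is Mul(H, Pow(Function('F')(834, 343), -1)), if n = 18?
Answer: Rational(10420, 1269) ≈ 8.2112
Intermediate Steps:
Function('t')(X) = Add(7, Mul(14, Pow(X, -1))) (Function('t')(X) = Add(7, Mul(-1, Mul(-14, Pow(X, -1)))) = Add(7, Mul(14, Pow(X, -1))))
H = Rational(-72940, 9) (H = Mul(Add(7, Mul(14, Pow(18, -1))), -1042) = Mul(Add(7, Mul(14, Rational(1, 18))), -1042) = Mul(Add(7, Rational(7, 9)), -1042) = Mul(Rational(70, 9), -1042) = Rational(-72940, 9) ≈ -8104.4)
Mul(H, Pow(Function('F')(834, 343), -1)) = Mul(Rational(-72940, 9), Pow(-987, -1)) = Mul(Rational(-72940, 9), Rational(-1, 987)) = Rational(10420, 1269)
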